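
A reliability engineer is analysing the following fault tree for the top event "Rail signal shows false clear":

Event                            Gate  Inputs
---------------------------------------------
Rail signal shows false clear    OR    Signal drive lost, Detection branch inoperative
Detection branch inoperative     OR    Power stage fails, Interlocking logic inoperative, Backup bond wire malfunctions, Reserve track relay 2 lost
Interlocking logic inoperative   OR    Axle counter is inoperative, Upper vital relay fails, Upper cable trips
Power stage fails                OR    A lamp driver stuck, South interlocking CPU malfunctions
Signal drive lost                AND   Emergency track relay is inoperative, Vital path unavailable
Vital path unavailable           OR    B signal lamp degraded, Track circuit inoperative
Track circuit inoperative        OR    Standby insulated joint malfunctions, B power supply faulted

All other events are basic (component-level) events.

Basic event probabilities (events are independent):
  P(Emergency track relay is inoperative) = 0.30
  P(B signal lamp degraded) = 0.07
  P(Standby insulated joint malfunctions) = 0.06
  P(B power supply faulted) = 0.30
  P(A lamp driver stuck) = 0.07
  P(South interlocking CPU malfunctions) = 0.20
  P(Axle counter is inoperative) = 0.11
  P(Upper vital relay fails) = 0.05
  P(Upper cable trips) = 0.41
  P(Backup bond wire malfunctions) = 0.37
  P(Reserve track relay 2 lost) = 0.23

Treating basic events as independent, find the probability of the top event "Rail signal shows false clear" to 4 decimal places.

P(Track circuit inoperative) [OR] = 1 − (1−0.06) × (1−0.30) = 0.342000
P(Vital path unavailable) [OR] = 1 − (1−0.07) × (1−0.342000) = 0.388060
P(Signal drive lost) [AND] = 0.30 × 0.388060 = 0.116418
P(Power stage fails) [OR] = 1 − (1−0.07) × (1−0.20) = 0.256000
P(Interlocking logic inoperative) [OR] = 1 − (1−0.11) × (1−0.05) × (1−0.41) = 0.501155
P(Detection branch inoperative) [OR] = 1 − (1−0.256000) × (1−0.501155) × (1−0.37) × (1−0.23) = 0.819960
P(Rail signal shows false clear) [OR] = 1 − (1−0.116418) × (1−0.819960) = 0.840920
Rounded to 4 decimal places: P(Rail signal shows false clear) ≈ 0.8409.

0.8409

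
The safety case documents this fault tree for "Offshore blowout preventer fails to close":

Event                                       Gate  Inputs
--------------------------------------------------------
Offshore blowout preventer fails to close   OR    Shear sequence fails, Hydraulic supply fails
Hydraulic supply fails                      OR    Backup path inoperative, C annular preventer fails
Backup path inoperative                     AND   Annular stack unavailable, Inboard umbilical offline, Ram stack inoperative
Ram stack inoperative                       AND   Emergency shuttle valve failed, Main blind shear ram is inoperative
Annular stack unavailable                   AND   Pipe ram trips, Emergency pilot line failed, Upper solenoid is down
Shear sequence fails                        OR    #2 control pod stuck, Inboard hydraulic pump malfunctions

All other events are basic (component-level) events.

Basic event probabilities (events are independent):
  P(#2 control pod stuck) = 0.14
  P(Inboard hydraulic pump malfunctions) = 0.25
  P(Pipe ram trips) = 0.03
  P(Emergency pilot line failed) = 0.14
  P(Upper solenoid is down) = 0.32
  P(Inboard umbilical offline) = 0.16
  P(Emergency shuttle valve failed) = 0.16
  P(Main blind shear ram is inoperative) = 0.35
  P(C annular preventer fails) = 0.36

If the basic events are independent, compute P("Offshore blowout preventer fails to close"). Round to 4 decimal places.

P(Shear sequence fails) [OR] = 1 − (1−0.14) × (1−0.25) = 0.355000
P(Annular stack unavailable) [AND] = 0.03 × 0.14 × 0.32 = 0.001344
P(Ram stack inoperative) [AND] = 0.16 × 0.35 = 0.056000
P(Backup path inoperative) [AND] = 0.001344 × 0.16 × 0.056000 = 0.000012
P(Hydraulic supply fails) [OR] = 1 − (1−0.000012) × (1−0.36) = 0.360008
P(Offshore blowout preventer fails to close) [OR] = 1 − (1−0.355000) × (1−0.360008) = 0.587205
Rounded to 4 decimal places: P(Offshore blowout preventer fails to close) ≈ 0.5872.

0.5872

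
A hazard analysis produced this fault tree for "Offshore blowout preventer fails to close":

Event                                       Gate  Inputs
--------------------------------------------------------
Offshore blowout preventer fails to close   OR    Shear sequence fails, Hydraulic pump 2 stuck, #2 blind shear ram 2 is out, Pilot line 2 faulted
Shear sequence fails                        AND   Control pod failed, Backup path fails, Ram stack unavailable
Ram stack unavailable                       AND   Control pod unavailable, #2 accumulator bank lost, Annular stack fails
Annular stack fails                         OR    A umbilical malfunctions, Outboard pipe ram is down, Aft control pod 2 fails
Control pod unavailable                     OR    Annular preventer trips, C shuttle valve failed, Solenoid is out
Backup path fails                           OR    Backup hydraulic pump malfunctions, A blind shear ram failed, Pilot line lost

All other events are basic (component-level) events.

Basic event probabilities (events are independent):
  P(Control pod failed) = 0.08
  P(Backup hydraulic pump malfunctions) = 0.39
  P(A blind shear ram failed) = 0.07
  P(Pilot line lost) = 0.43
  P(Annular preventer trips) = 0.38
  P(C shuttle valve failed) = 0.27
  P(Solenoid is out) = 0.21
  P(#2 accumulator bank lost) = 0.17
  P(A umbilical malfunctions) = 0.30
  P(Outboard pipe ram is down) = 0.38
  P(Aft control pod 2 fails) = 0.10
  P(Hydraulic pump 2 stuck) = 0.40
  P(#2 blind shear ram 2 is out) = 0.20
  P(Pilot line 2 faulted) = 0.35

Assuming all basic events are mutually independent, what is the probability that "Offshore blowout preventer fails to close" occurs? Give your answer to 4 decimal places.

P(Backup path fails) [OR] = 1 − (1−0.39) × (1−0.07) × (1−0.43) = 0.676639
P(Control pod unavailable) [OR] = 1 − (1−0.38) × (1−0.27) × (1−0.21) = 0.642446
P(Annular stack fails) [OR] = 1 − (1−0.30) × (1−0.38) × (1−0.10) = 0.609400
P(Ram stack unavailable) [AND] = 0.642446 × 0.17 × 0.609400 = 0.066556
P(Shear sequence fails) [AND] = 0.08 × 0.676639 × 0.066556 = 0.003603
P(Offshore blowout preventer fails to close) [OR] = 1 − (1−0.003603) × (1−0.40) × (1−0.20) × (1−0.35) = 0.689124
Rounded to 4 decimal places: P(Offshore blowout preventer fails to close) ≈ 0.6891.

0.6891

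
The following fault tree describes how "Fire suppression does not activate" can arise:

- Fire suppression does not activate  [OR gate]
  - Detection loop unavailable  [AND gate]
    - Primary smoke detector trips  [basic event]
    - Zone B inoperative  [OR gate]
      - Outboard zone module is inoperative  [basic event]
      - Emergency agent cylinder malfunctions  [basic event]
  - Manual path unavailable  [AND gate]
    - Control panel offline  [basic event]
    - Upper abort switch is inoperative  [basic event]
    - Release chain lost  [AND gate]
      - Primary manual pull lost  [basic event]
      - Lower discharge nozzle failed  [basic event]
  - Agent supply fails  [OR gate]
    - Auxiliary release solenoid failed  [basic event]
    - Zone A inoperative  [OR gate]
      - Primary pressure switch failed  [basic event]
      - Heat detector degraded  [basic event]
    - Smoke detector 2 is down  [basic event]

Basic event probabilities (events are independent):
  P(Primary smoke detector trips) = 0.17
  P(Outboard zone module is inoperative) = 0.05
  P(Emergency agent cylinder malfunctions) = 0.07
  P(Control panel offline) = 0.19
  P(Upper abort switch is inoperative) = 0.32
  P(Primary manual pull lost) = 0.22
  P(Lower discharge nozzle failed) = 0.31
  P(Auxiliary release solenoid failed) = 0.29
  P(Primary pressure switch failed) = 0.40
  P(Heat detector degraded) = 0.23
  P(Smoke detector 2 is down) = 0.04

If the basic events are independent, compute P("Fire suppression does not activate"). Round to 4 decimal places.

0.6926

P(Zone B inoperative) [OR] = 1 − (1−0.05) × (1−0.07) = 0.116500
P(Detection loop unavailable) [AND] = 0.17 × 0.116500 = 0.019805
P(Release chain lost) [AND] = 0.22 × 0.31 = 0.068200
P(Manual path unavailable) [AND] = 0.19 × 0.32 × 0.068200 = 0.004147
P(Zone A inoperative) [OR] = 1 − (1−0.40) × (1−0.23) = 0.538000
P(Agent supply fails) [OR] = 1 − (1−0.29) × (1−0.538000) × (1−0.04) = 0.685101
P(Fire suppression does not activate) [OR] = 1 − (1−0.019805) × (1−0.004147) × (1−0.685101) = 0.692618
Rounded to 4 decimal places: P(Fire suppression does not activate) ≈ 0.6926.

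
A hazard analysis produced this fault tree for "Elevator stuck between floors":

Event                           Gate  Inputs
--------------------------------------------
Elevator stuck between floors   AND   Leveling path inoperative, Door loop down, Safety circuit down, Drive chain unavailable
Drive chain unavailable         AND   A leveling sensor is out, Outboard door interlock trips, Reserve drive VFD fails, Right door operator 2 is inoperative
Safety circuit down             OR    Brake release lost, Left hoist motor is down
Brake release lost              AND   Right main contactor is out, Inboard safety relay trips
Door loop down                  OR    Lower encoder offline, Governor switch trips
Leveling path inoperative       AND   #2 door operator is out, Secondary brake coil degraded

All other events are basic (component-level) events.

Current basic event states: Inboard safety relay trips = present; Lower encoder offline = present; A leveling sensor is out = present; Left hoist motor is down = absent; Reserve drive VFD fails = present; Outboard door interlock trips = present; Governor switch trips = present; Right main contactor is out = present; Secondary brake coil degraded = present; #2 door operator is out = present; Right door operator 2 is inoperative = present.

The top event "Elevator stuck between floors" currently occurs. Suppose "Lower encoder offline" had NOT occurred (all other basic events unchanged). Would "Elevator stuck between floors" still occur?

Yes

Counterfactual: set "Lower encoder offline" to not occurred.
Leveling path inoperative [AND]: #2 door operator is out=occurs, Secondary brake coil degraded=occurs → all inputs occur → occurs.
Door loop down [OR]: Lower encoder offline=not, Governor switch trips=occurs → at least one input occurs → occurs.
Brake release lost [AND]: Right main contactor is out=occurs, Inboard safety relay trips=occurs → all inputs occur → occurs.
Safety circuit down [OR]: Brake release lost=occurs, Left hoist motor is down=not → at least one input occurs → occurs.
Drive chain unavailable [AND]: A leveling sensor is out=occurs, Outboard door interlock trips=occurs, Reserve drive VFD fails=occurs, Right door operator 2 is inoperative=occurs → all inputs occur → occurs.
Elevator stuck between floors [AND]: Leveling path inoperative=occurs, Door loop down=occurs, Safety circuit down=occurs, Drive chain unavailable=occurs → all inputs occur → occurs.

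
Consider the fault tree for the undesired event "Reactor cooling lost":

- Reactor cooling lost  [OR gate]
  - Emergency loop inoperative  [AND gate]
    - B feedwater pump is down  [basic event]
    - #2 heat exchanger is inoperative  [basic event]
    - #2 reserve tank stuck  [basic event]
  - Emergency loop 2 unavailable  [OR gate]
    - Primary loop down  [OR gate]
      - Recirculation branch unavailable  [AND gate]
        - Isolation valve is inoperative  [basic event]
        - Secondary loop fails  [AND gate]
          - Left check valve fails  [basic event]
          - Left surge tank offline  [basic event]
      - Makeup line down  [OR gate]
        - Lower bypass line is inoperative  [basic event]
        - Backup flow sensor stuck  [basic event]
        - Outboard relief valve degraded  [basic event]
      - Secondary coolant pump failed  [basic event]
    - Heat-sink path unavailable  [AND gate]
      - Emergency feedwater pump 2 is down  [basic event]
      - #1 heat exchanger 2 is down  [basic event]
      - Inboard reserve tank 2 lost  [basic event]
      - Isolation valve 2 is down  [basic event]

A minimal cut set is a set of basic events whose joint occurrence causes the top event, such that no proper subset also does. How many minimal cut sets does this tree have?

7

Emergency loop inoperative [AND]: one cut set from each child combined → 1 × 1 × 1 = 1 cut set(s).
Secondary loop fails [AND]: one cut set from each child combined → 1 × 1 = 1 cut set(s).
Recirculation branch unavailable [AND]: one cut set from each child combined → 1 × 1 = 1 cut set(s).
Makeup line down [OR]: union of children's cut sets → 3 cut set(s).
Primary loop down [OR]: union of children's cut sets → 5 cut set(s).
Heat-sink path unavailable [AND]: one cut set from each child combined → 1 × 1 × 1 × 1 = 1 cut set(s).
Emergency loop 2 unavailable [OR]: union of children's cut sets → 6 cut set(s).
Reactor cooling lost [OR]: union of children's cut sets → 7 cut set(s).
Minimal cut sets: {#2 heat exchanger is inoperative, #2 reserve tank stuck, B feedwater pump is down}; {Isolation valve is inoperative, Left check valve fails, Left surge tank offline}; {Lower bypass line is inoperative}; {Backup flow sensor stuck}; {Outboard relief valve degraded}; {Secondary coolant pump failed}; {#1 heat exchanger 2 is down, Emergency feedwater pump 2 is down, Inboard reserve tank 2 lost, Isolation valve 2 is down}.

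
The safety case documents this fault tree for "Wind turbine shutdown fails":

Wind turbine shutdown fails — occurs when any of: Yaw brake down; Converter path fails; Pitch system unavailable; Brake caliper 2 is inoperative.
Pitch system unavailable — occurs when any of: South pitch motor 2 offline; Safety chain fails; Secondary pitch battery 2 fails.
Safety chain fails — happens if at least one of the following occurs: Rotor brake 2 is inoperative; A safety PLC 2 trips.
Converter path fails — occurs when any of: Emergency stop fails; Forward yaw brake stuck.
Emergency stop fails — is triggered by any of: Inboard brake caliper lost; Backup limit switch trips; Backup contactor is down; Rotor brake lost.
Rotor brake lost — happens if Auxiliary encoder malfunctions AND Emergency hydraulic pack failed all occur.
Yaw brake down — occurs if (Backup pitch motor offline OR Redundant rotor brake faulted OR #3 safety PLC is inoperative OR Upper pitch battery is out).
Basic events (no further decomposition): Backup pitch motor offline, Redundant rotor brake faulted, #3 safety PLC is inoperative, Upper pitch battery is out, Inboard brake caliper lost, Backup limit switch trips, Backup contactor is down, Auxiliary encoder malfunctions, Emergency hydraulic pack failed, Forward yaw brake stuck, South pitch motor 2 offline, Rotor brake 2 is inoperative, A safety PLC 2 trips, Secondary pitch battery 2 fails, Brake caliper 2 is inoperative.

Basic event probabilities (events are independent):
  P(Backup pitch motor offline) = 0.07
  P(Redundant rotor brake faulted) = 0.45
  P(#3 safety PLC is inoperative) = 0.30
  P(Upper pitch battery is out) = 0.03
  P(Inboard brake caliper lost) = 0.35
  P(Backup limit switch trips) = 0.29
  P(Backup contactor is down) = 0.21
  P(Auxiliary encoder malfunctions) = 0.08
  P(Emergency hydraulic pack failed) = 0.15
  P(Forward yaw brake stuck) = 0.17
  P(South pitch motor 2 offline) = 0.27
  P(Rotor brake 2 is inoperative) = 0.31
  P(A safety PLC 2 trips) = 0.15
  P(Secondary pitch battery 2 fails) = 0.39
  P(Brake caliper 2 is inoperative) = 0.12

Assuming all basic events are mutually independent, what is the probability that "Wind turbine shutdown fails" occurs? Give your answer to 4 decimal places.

P(Yaw brake down) [OR] = 1 − (1−0.07) × (1−0.45) × (1−0.30) × (1−0.03) = 0.652692
P(Rotor brake lost) [AND] = 0.08 × 0.15 = 0.012000
P(Emergency stop fails) [OR] = 1 − (1−0.35) × (1−0.29) × (1−0.21) × (1−0.012000) = 0.639790
P(Converter path fails) [OR] = 1 − (1−0.639790) × (1−0.17) = 0.701026
P(Safety chain fails) [OR] = 1 − (1−0.31) × (1−0.15) = 0.413500
P(Pitch system unavailable) [OR] = 1 − (1−0.27) × (1−0.413500) × (1−0.39) = 0.738832
P(Wind turbine shutdown fails) [OR] = 1 − (1−0.652692) × (1−0.701026) × (1−0.738832) × (1−0.12) = 0.976136
Rounded to 4 decimal places: P(Wind turbine shutdown fails) ≈ 0.9761.

0.9761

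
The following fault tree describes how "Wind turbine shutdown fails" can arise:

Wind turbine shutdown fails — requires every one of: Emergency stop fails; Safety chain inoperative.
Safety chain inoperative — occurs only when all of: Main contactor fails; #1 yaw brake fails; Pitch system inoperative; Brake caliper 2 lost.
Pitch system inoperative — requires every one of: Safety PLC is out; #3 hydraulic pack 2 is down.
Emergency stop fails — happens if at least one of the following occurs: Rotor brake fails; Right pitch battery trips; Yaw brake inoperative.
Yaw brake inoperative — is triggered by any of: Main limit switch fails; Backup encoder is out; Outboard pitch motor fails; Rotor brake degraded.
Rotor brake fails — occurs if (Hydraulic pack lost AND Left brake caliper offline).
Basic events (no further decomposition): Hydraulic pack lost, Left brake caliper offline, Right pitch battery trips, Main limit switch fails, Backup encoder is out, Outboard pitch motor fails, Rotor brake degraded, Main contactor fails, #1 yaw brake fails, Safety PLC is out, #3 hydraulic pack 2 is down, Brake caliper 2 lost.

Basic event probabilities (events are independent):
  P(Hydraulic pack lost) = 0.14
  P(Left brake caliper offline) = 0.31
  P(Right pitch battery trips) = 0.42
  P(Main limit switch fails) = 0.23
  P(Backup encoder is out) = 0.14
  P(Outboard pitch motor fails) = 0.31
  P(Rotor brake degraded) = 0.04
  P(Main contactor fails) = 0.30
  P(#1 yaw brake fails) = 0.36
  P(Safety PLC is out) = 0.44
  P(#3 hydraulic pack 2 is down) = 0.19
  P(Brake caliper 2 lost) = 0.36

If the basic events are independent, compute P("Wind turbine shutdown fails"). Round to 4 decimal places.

0.0025

P(Rotor brake fails) [AND] = 0.14 × 0.31 = 0.043400
P(Yaw brake inoperative) [OR] = 1 − (1−0.23) × (1−0.14) × (1−0.31) × (1−0.04) = 0.561359
P(Emergency stop fails) [OR] = 1 − (1−0.043400) × (1−0.42) × (1−0.561359) = 0.756630
P(Pitch system inoperative) [AND] = 0.44 × 0.19 = 0.083600
P(Safety chain inoperative) [AND] = 0.30 × 0.36 × 0.083600 × 0.36 = 0.003250
P(Wind turbine shutdown fails) [AND] = 0.756630 × 0.003250 = 0.002459
Rounded to 4 decimal places: P(Wind turbine shutdown fails) ≈ 0.0025.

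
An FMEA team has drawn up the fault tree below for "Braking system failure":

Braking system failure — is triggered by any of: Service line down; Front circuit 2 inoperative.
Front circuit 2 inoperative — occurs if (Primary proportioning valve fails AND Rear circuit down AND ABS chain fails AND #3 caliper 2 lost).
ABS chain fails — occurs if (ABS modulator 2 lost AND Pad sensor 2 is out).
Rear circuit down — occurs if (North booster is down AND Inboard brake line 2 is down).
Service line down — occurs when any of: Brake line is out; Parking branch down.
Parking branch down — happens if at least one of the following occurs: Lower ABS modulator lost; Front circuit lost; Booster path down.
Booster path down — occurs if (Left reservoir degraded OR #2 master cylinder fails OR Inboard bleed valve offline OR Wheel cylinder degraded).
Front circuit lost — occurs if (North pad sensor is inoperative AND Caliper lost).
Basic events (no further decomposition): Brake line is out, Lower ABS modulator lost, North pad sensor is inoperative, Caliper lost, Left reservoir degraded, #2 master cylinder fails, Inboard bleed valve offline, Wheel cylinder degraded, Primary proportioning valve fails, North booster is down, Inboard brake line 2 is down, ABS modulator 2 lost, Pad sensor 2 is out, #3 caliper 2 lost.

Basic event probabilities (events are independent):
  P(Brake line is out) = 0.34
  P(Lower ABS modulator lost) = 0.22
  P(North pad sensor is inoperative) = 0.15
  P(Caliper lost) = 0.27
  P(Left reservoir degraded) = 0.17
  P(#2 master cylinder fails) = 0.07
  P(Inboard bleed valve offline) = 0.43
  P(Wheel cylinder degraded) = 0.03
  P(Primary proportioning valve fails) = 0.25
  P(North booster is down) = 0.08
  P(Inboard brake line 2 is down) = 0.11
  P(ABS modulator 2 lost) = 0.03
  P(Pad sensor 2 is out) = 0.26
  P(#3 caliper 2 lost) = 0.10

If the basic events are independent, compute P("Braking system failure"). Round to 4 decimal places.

P(Front circuit lost) [AND] = 0.15 × 0.27 = 0.040500
P(Booster path down) [OR] = 1 − (1−0.17) × (1−0.07) × (1−0.43) × (1−0.03) = 0.573216
P(Parking branch down) [OR] = 1 − (1−0.22) × (1−0.040500) × (1−0.573216) = 0.680591
P(Service line down) [OR] = 1 − (1−0.34) × (1−0.680591) = 0.789190
P(Rear circuit down) [AND] = 0.08 × 0.11 = 0.008800
P(ABS chain fails) [AND] = 0.03 × 0.26 = 0.007800
P(Front circuit 2 inoperative) [AND] = 0.25 × 0.008800 × 0.007800 × 0.10 = 0.000002
P(Braking system failure) [OR] = 1 − (1−0.789190) × (1−0.000002) = 0.789190
Rounded to 4 decimal places: P(Braking system failure) ≈ 0.7892.

0.7892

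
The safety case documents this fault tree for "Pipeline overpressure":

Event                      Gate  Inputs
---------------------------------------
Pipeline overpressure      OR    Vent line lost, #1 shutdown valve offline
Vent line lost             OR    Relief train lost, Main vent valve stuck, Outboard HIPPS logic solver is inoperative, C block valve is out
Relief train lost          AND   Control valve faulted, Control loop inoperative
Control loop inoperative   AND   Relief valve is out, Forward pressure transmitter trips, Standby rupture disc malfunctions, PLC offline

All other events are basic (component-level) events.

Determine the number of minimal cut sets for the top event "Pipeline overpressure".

5

Control loop inoperative [AND]: one cut set from each child combined → 1 × 1 × 1 × 1 = 1 cut set(s).
Relief train lost [AND]: one cut set from each child combined → 1 × 1 = 1 cut set(s).
Vent line lost [OR]: union of children's cut sets → 4 cut set(s).
Pipeline overpressure [OR]: union of children's cut sets → 5 cut set(s).
Minimal cut sets: {Control valve faulted, Forward pressure transmitter trips, PLC offline, Relief valve is out, Standby rupture disc malfunctions}; {Main vent valve stuck}; {Outboard HIPPS logic solver is inoperative}; {C block valve is out}; {#1 shutdown valve offline}.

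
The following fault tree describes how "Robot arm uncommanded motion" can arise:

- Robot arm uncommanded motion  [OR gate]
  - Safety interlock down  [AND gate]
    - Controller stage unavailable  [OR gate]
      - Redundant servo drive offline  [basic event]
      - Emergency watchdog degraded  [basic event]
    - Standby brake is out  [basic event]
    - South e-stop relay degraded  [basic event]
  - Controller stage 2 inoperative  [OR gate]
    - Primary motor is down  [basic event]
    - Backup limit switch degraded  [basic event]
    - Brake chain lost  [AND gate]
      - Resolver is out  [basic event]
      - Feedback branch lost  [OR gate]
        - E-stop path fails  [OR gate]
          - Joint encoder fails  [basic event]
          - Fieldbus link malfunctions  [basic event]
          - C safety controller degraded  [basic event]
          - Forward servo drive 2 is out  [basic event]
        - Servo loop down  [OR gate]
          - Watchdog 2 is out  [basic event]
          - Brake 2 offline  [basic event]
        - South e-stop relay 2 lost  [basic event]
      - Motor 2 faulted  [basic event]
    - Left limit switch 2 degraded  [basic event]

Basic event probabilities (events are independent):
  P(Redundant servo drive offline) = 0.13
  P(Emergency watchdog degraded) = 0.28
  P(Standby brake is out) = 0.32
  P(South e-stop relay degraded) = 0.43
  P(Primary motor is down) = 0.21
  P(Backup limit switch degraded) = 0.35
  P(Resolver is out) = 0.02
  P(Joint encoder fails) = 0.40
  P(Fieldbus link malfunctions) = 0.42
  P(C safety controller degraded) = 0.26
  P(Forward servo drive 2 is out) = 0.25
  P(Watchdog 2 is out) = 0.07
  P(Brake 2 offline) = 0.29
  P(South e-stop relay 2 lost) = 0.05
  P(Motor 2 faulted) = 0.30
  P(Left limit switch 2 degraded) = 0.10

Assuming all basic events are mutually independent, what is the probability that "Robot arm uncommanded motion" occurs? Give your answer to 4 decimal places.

0.5639

P(Controller stage unavailable) [OR] = 1 − (1−0.13) × (1−0.28) = 0.373600
P(Safety interlock down) [AND] = 0.373600 × 0.32 × 0.43 = 0.051407
P(E-stop path fails) [OR] = 1 − (1−0.40) × (1−0.42) × (1−0.26) × (1−0.25) = 0.806860
P(Servo loop down) [OR] = 1 − (1−0.07) × (1−0.29) = 0.339700
P(Feedback branch lost) [OR] = 1 − (1−0.806860) × (1−0.339700) × (1−0.05) = 0.878846
P(Brake chain lost) [AND] = 0.02 × 0.878846 × 0.30 = 0.005273
P(Controller stage 2 inoperative) [OR] = 1 − (1−0.21) × (1−0.35) × (1−0.005273) × (1−0.10) = 0.540287
P(Robot arm uncommanded motion) [OR] = 1 − (1−0.051407) × (1−0.540287) = 0.563919
Rounded to 4 decimal places: P(Robot arm uncommanded motion) ≈ 0.5639.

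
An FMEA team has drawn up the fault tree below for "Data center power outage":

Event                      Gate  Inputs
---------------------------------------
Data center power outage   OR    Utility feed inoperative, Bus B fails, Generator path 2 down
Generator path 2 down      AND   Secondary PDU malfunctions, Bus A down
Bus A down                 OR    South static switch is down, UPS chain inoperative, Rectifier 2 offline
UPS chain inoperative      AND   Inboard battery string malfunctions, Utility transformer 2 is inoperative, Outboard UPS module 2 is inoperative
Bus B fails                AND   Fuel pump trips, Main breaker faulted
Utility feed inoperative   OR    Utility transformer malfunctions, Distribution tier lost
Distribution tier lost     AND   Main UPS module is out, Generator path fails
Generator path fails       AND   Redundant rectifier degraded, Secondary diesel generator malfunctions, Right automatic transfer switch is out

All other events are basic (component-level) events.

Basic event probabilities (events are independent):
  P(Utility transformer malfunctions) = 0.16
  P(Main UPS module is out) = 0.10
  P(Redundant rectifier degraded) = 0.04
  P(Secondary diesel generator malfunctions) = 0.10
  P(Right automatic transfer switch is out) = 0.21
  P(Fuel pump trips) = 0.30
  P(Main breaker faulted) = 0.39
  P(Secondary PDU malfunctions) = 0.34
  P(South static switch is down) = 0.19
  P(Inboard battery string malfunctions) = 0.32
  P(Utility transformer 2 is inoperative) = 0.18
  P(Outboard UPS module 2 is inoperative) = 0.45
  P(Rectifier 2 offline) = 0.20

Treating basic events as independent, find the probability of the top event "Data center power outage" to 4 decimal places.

0.3513

P(Generator path fails) [AND] = 0.04 × 0.10 × 0.21 = 0.000840
P(Distribution tier lost) [AND] = 0.10 × 0.000840 = 0.000084
P(Utility feed inoperative) [OR] = 1 − (1−0.16) × (1−0.000084) = 0.160071
P(Bus B fails) [AND] = 0.30 × 0.39 = 0.117000
P(UPS chain inoperative) [AND] = 0.32 × 0.18 × 0.45 = 0.025920
P(Bus A down) [OR] = 1 − (1−0.19) × (1−0.025920) × (1−0.20) = 0.368796
P(Generator path 2 down) [AND] = 0.34 × 0.368796 = 0.125391
P(Data center power outage) [OR] = 1 − (1−0.160071) × (1−0.117000) × (1−0.125391) = 0.351340
Rounded to 4 decimal places: P(Data center power outage) ≈ 0.3513.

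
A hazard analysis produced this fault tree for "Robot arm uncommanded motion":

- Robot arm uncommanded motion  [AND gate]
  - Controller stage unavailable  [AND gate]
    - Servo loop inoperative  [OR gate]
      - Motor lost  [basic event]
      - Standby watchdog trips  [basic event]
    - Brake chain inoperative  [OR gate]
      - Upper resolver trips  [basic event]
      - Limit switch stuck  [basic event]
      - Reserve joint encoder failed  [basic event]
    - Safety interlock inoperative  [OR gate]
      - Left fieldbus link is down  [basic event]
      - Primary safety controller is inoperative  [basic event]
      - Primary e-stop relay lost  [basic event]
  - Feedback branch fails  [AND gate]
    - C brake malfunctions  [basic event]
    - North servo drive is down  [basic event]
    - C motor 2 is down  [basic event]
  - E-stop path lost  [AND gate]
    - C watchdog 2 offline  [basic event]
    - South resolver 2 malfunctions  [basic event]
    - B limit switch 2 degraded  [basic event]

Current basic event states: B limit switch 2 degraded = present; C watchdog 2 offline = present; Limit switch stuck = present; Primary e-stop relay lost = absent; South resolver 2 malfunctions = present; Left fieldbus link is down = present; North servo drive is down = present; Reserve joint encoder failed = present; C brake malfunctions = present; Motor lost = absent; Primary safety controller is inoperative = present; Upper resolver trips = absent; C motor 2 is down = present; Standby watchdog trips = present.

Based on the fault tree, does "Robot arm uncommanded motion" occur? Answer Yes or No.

Servo loop inoperative [OR]: Motor lost=not, Standby watchdog trips=occurs → at least one input occurs → occurs.
Brake chain inoperative [OR]: Upper resolver trips=not, Limit switch stuck=occurs, Reserve joint encoder failed=occurs → at least one input occurs → occurs.
Safety interlock inoperative [OR]: Left fieldbus link is down=occurs, Primary safety controller is inoperative=occurs, Primary e-stop relay lost=not → at least one input occurs → occurs.
Controller stage unavailable [AND]: Servo loop inoperative=occurs, Brake chain inoperative=occurs, Safety interlock inoperative=occurs → all inputs occur → occurs.
Feedback branch fails [AND]: C brake malfunctions=occurs, North servo drive is down=occurs, C motor 2 is down=occurs → all inputs occur → occurs.
E-stop path lost [AND]: C watchdog 2 offline=occurs, South resolver 2 malfunctions=occurs, B limit switch 2 degraded=occurs → all inputs occur → occurs.
Robot arm uncommanded motion [AND]: Controller stage unavailable=occurs, Feedback branch fails=occurs, E-stop path lost=occurs → all inputs occur → occurs.

Yes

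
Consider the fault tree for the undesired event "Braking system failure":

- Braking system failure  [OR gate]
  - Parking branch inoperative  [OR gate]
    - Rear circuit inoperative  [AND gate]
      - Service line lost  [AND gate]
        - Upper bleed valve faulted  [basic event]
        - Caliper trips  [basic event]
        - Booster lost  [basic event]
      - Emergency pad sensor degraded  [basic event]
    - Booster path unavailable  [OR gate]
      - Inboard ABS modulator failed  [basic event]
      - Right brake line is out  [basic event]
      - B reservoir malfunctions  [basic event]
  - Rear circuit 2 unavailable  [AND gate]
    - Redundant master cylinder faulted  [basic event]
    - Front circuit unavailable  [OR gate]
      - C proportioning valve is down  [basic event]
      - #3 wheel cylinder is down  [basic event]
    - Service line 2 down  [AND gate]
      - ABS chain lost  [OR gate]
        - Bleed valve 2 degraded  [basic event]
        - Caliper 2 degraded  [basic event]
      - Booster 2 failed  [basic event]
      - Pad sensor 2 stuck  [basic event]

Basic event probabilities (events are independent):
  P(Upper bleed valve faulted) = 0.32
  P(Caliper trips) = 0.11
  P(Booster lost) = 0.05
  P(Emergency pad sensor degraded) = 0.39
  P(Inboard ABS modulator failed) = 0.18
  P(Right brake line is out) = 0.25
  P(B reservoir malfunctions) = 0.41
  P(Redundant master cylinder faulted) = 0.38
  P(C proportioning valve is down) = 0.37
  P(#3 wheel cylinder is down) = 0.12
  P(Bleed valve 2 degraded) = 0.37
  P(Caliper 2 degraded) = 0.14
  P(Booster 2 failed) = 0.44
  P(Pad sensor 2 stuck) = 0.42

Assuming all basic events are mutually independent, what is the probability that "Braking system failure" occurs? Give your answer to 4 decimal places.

0.6426

P(Service line lost) [AND] = 0.32 × 0.11 × 0.05 = 0.001760
P(Rear circuit inoperative) [AND] = 0.001760 × 0.39 = 0.000686
P(Booster path unavailable) [OR] = 1 − (1−0.18) × (1−0.25) × (1−0.41) = 0.637150
P(Parking branch inoperative) [OR] = 1 − (1−0.000686) × (1−0.637150) = 0.637399
P(Front circuit unavailable) [OR] = 1 − (1−0.37) × (1−0.12) = 0.445600
P(ABS chain lost) [OR] = 1 − (1−0.37) × (1−0.14) = 0.458200
P(Service line 2 down) [AND] = 0.458200 × 0.44 × 0.42 = 0.084675
P(Rear circuit 2 unavailable) [AND] = 0.38 × 0.445600 × 0.084675 = 0.014338
P(Braking system failure) [OR] = 1 − (1−0.637399) × (1−0.014338) = 0.642598
Rounded to 4 decimal places: P(Braking system failure) ≈ 0.6426.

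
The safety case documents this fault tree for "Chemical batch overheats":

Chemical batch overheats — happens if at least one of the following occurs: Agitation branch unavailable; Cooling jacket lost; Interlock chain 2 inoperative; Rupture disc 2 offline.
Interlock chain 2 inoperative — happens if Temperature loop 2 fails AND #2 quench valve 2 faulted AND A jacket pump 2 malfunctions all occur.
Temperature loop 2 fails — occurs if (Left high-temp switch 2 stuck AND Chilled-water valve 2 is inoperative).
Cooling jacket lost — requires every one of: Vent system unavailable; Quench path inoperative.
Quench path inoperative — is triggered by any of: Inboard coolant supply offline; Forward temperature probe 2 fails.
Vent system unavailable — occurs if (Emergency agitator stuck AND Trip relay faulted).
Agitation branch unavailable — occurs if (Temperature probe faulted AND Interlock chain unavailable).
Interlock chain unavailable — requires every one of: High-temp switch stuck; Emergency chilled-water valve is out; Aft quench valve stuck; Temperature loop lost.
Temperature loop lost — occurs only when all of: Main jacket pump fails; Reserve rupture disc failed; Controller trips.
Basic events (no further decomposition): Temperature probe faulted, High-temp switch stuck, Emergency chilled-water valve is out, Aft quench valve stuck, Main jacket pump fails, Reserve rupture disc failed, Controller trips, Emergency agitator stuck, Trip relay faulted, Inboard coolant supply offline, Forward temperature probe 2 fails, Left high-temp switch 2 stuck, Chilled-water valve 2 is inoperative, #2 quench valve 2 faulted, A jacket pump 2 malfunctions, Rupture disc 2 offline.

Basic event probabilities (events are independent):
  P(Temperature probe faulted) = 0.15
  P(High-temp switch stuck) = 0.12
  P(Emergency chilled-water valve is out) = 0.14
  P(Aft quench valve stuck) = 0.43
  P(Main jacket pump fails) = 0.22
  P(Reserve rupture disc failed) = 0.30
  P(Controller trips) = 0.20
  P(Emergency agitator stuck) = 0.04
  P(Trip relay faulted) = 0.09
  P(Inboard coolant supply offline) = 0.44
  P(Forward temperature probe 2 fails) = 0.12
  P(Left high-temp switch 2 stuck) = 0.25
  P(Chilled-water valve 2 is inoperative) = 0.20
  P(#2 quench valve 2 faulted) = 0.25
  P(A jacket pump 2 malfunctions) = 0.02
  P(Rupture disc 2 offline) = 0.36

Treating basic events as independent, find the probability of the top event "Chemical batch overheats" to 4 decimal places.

0.3613

P(Temperature loop lost) [AND] = 0.22 × 0.30 × 0.20 = 0.013200
P(Interlock chain unavailable) [AND] = 0.12 × 0.14 × 0.43 × 0.013200 = 0.000095
P(Agitation branch unavailable) [AND] = 0.15 × 0.000095 = 0.000014
P(Vent system unavailable) [AND] = 0.04 × 0.09 = 0.003600
P(Quench path inoperative) [OR] = 1 − (1−0.44) × (1−0.12) = 0.507200
P(Cooling jacket lost) [AND] = 0.003600 × 0.507200 = 0.001826
P(Temperature loop 2 fails) [AND] = 0.25 × 0.20 = 0.050000
P(Interlock chain 2 inoperative) [AND] = 0.050000 × 0.25 × 0.02 = 0.000250
P(Chemical batch overheats) [OR] = 1 − (1−0.000014) × (1−0.001826) × (1−0.000250) × (1−0.36) = 0.361337
Rounded to 4 decimal places: P(Chemical batch overheats) ≈ 0.3613.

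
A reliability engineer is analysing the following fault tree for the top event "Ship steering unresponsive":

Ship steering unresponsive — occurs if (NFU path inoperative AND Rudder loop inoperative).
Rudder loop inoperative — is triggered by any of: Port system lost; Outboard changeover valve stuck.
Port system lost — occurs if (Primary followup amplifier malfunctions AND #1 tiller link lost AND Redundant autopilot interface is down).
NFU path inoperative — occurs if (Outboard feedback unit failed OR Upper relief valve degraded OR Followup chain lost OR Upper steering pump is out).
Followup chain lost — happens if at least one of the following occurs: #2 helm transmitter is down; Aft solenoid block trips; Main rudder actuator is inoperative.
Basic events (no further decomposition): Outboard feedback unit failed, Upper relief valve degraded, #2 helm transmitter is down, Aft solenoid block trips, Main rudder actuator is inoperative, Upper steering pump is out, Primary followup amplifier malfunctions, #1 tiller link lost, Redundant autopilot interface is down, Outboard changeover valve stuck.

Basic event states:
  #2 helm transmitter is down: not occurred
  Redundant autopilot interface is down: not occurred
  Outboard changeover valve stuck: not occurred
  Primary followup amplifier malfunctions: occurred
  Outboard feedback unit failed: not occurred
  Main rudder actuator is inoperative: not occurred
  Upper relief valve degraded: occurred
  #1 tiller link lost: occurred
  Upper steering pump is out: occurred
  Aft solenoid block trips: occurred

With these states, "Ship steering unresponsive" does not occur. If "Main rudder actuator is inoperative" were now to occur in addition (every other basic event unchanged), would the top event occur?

No

Counterfactual: set "Main rudder actuator is inoperative" to occurred.
Followup chain lost [OR]: #2 helm transmitter is down=not, Aft solenoid block trips=occurs, Main rudder actuator is inoperative=occurs → at least one input occurs → occurs.
NFU path inoperative [OR]: Outboard feedback unit failed=not, Upper relief valve degraded=occurs, Followup chain lost=occurs, Upper steering pump is out=occurs → at least one input occurs → occurs.
Port system lost [AND]: Primary followup amplifier malfunctions=occurs, #1 tiller link lost=occurs, Redundant autopilot interface is down=not → not all inputs occur → does not occur.
Rudder loop inoperative [OR]: Port system lost=not, Outboard changeover valve stuck=not → no input occurs → does not occur.
Ship steering unresponsive [AND]: NFU path inoperative=occurs, Rudder loop inoperative=not → not all inputs occur → does not occur.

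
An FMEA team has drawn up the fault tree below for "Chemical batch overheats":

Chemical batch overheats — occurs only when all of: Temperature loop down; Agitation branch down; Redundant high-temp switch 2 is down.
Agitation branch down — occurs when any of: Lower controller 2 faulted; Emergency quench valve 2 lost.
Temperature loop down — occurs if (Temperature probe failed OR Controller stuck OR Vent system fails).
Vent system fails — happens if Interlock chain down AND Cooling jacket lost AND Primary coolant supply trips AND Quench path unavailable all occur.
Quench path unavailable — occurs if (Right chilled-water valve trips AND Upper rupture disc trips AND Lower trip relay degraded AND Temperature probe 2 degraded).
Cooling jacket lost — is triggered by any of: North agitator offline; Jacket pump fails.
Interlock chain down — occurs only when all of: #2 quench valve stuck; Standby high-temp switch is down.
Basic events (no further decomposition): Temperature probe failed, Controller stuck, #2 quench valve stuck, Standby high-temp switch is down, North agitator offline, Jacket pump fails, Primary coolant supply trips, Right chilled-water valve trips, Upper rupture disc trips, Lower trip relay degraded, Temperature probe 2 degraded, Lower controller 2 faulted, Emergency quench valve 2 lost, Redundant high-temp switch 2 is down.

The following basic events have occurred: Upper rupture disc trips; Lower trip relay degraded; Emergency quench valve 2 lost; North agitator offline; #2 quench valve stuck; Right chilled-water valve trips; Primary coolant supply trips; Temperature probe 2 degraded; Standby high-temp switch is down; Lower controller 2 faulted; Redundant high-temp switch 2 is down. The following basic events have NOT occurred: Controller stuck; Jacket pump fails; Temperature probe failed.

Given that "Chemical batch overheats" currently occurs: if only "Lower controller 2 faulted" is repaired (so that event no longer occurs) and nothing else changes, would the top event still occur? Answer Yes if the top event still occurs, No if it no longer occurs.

Counterfactual: set "Lower controller 2 faulted" to not occurred.
Interlock chain down [AND]: #2 quench valve stuck=occurs, Standby high-temp switch is down=occurs → all inputs occur → occurs.
Cooling jacket lost [OR]: North agitator offline=occurs, Jacket pump fails=not → at least one input occurs → occurs.
Quench path unavailable [AND]: Right chilled-water valve trips=occurs, Upper rupture disc trips=occurs, Lower trip relay degraded=occurs, Temperature probe 2 degraded=occurs → all inputs occur → occurs.
Vent system fails [AND]: Interlock chain down=occurs, Cooling jacket lost=occurs, Primary coolant supply trips=occurs, Quench path unavailable=occurs → all inputs occur → occurs.
Temperature loop down [OR]: Temperature probe failed=not, Controller stuck=not, Vent system fails=occurs → at least one input occurs → occurs.
Agitation branch down [OR]: Lower controller 2 faulted=not, Emergency quench valve 2 lost=occurs → at least one input occurs → occurs.
Chemical batch overheats [AND]: Temperature loop down=occurs, Agitation branch down=occurs, Redundant high-temp switch 2 is down=occurs → all inputs occur → occurs.

Yes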